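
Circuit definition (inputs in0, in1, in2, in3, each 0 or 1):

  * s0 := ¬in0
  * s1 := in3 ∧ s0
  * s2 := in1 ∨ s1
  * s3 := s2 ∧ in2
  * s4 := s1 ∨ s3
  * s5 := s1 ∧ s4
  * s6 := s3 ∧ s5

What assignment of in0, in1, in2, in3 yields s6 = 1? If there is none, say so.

s6 = s3 ∧ s5 must be 1, so both s3 = 1 and s5 = 1.
s3 = s2 ∧ in2 must be 1, so both s2 = 1 and in2 = 1.
s5 = s1 ∧ s4 must be 1, so both s1 = 1 and s4 = 1.
Check with in0=0 in1=1 in2=1 in3=1:
s0 = ¬in0 = ¬0 = 1
s1 = in3 ∧ s0 = 1 ∧ 1 = 1
s2 = in1 ∨ s1 = 1 ∨ 1 = 1
s3 = s2 ∧ in2 = 1 ∧ 1 = 1
s4 = s1 ∨ s3 = 1 ∨ 1 = 1
s5 = s1 ∧ s4 = 1 ∧ 1 = 1
s6 = s3 ∧ s5 = 1 ∧ 1 = 1
So s6 = 1 as required.

in0=0 in1=1 in2=1 in3=1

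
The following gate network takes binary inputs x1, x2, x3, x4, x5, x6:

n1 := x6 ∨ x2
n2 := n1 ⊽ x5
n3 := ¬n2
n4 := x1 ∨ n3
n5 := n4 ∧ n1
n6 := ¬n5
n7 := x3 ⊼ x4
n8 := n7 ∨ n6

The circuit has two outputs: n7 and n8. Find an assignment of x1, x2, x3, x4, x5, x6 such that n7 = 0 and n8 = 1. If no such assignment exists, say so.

x1=0, x2=0, x3=1, x4=1, x5=1, x6=0

Check with x1=0, x2=0, x3=1, x4=1, x5=1, x6=0:
n1 = x6 ∨ x2 = 0 ∨ 0 = 0
n2 = n1 ⊽ x5 = 0 ⊽ 1 = 0
n3 = ¬n2 = ¬0 = 1
n4 = x1 ∨ n3 = 0 ∨ 1 = 1
n5 = n4 ∧ n1 = 1 ∧ 0 = 0
n6 = ¬n5 = ¬0 = 1
n7 = x3 ⊼ x4 = 1 ⊼ 1 = 0
n8 = n7 ∨ n6 = 0 ∨ 1 = 1
So n7 = 0 and n8 = 1.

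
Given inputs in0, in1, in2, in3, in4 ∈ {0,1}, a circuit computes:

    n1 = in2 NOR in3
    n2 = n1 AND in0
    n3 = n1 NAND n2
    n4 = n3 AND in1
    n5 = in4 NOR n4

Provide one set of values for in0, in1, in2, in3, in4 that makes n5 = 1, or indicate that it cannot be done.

n5 = in4 NOR n4 must be 1, so both in4 = 0 and n4 = 0.
Check with in0=0, in1=0, in2=1, in3=0, in4=0:
n1 = in2 NOR in3 = 1 NOR 0 = 0
n2 = n1 AND in0 = 0 AND 0 = 0
n3 = n1 NAND n2 = 0 NAND 0 = 1
n4 = n3 AND in1 = 1 AND 0 = 0
n5 = in4 NOR n4 = 0 NOR 0 = 1
So n5 = 1 as required.

in0=0, in1=0, in2=1, in3=0, in4=0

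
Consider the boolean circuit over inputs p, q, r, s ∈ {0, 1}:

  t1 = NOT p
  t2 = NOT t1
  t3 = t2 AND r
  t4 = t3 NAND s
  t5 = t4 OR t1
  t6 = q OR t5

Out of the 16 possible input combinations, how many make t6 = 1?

t6 = q OR t5 must be 1, so at least one of q, t5 is 1.
Enumerating the 16 input combinations, 15 give t6 = 1 and 1 give t6 = 0.

15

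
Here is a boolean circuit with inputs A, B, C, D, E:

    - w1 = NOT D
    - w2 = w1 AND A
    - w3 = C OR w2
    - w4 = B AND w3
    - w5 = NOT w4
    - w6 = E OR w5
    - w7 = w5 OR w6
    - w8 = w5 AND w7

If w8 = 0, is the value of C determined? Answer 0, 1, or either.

either

Both values of C occur among assignments with w8 = 0:
  C=0: A=1, B=1, C=0, D=0, E=0
  C=1: A=0, B=1, C=1, D=0, E=0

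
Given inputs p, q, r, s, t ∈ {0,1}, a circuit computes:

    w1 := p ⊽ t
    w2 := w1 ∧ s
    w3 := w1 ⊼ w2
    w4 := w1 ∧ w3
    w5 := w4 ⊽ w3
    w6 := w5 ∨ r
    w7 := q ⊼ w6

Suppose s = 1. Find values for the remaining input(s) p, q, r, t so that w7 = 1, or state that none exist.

p=1, q=1, r=0, t=1

Check with s = 1 and p=1, q=1, r=0, t=1:
w1 = p ⊽ t = 1 ⊽ 1 = 0
w2 = w1 ∧ s = 0 ∧ 1 = 0
w3 = w1 ⊼ w2 = 0 ⊼ 0 = 1
w4 = w1 ∧ w3 = 0 ∧ 1 = 0
w5 = w4 ⊽ w3 = 0 ⊽ 1 = 0
w6 = w5 ∨ r = 0 ∨ 0 = 0
w7 = q ⊼ w6 = 1 ⊼ 0 = 1
So w7 = 1.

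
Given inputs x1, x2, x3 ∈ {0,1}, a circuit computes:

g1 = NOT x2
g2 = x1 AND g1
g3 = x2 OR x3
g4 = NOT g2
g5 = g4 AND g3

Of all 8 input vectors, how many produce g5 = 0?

g5 = g4 AND g3 must be 0, so at least one of g4, g3 is 0.
Satisfying assignments:
  x1=0, x2=0, x3=0
  x1=1, x2=0, x3=0
  x1=1, x2=0, x3=1

3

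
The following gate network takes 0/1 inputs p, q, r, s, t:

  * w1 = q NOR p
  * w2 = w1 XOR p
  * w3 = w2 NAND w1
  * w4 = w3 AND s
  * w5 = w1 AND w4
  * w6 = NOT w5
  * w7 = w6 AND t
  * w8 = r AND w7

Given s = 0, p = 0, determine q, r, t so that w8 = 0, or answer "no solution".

q=0, r=1, t=0

w8 = r AND w7 must be 0, so at least one of r, w7 is 0.
Check with s = 0, p = 0 and q=0, r=1, t=0:
w1 = q NOR p = 0 NOR 0 = 1
w2 = w1 XOR p = 1 XOR 0 = 1
w3 = w2 NAND w1 = 1 NAND 1 = 0
w4 = w3 AND s = 0 AND 0 = 0
w5 = w1 AND w4 = 1 AND 0 = 0
w6 = NOT w5 = NOT 0 = 1
w7 = w6 AND t = 1 AND 0 = 0
w8 = r AND w7 = 1 AND 0 = 0
So w8 = 0.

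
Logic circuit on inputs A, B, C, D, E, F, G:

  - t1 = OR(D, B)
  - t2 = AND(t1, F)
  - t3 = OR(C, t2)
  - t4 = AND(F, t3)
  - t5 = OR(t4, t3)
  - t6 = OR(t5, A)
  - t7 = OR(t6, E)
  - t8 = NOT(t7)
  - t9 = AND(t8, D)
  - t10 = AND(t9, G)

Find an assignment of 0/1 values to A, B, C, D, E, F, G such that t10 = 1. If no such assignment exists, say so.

Check with A=0, B=0, C=0, D=1, E=0, F=0, G=1:
t1 = OR(D, B) = OR(1, 0) = 1
t2 = AND(t1, F) = AND(1, 0) = 0
t3 = OR(C, t2) = OR(0, 0) = 0
t4 = AND(F, t3) = AND(0, 0) = 0
t5 = OR(t4, t3) = OR(0, 0) = 0
t6 = OR(t5, A) = OR(0, 0) = 0
t7 = OR(t6, E) = OR(0, 0) = 0
t8 = NOT(t7) = NOT 0 = 1
t9 = AND(t8, D) = AND(1, 1) = 1
t10 = AND(t9, G) = AND(1, 1) = 1
So t10 = 1 as required.

A=0, B=0, C=0, D=1, E=0, F=0, G=1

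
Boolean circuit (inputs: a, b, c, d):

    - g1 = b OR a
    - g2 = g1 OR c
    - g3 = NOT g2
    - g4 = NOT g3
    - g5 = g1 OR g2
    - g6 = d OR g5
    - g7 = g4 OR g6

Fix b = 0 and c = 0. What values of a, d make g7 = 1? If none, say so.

Check with b = 0 and c = 0 and a=1, d=0:
g1 = b OR a = 0 OR 1 = 1
g2 = g1 OR c = 1 OR 0 = 1
g3 = NOT g2 = NOT 1 = 0
g4 = NOT g3 = NOT 0 = 1
g5 = g1 OR g2 = 1 OR 1 = 1
g6 = d OR g5 = 0 OR 1 = 1
g7 = g4 OR g6 = 1 OR 1 = 1
So g7 = 1.

a=1, d=0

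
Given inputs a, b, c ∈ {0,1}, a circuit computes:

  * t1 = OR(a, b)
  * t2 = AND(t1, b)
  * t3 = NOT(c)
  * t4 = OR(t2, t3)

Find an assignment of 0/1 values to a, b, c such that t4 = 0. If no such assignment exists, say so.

a=1, b=0, c=1

t4 = OR(t2, t3) must be 0, so both t2 = 0 and t3 = 0.
t2 = AND(t1, b) must be 0, so at least one of t1, b is 0.
t3 = NOT(c) must be 0, so c = 1.
Check with a=1, b=0, c=1:
t1 = OR(a, b) = OR(1, 0) = 1
t2 = AND(t1, b) = AND(1, 0) = 0
t3 = NOT(c) = NOT 1 = 0
t4 = OR(t2, t3) = OR(0, 0) = 0
So t4 = 0 as required.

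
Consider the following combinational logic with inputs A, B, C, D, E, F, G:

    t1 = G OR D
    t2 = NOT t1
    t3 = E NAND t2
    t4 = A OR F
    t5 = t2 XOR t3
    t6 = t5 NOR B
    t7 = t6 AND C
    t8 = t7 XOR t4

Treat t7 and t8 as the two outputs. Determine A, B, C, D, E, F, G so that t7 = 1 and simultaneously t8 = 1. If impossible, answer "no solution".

A=0, B=0, C=1, D=0, E=0, F=0, G=0

Check with A=0, B=0, C=1, D=0, E=0, F=0, G=0:
t1 = G OR D = 0 OR 0 = 0
t2 = NOT t1 = NOT 0 = 1
t3 = E NAND t2 = 0 NAND 1 = 1
t4 = A OR F = 0 OR 0 = 0
t5 = t2 XOR t3 = 1 XOR 1 = 0
t6 = t5 NOR B = 0 NOR 0 = 1
t7 = t6 AND C = 1 AND 1 = 1
t8 = t7 XOR t4 = 1 XOR 0 = 1
So t7 = 1 and t8 = 1.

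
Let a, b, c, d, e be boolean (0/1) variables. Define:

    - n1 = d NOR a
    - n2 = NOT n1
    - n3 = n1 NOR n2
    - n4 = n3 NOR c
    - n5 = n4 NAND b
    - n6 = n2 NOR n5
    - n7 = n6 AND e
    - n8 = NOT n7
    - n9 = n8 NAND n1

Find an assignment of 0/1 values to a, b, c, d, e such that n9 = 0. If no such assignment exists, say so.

a=0, b=1, c=1, d=0, e=1

n9 = n8 NAND n1 must be 0, so both n8 = 1 and n1 = 1.
n8 = NOT n7 must be 1, so n7 = 0.
n1 = d NOR a must be 1, so both d = 0 and a = 0.
Check with a=0, b=1, c=1, d=0, e=1:
n1 = d NOR a = 0 NOR 0 = 1
n2 = NOT n1 = NOT 1 = 0
n3 = n1 NOR n2 = 1 NOR 0 = 0
n4 = n3 NOR c = 0 NOR 1 = 0
n5 = n4 NAND b = 0 NAND 1 = 1
n6 = n2 NOR n5 = 0 NOR 1 = 0
n7 = n6 AND e = 0 AND 1 = 0
n8 = NOT n7 = NOT 0 = 1
n9 = n8 NAND n1 = 1 NAND 1 = 0
So n9 = 0 as required.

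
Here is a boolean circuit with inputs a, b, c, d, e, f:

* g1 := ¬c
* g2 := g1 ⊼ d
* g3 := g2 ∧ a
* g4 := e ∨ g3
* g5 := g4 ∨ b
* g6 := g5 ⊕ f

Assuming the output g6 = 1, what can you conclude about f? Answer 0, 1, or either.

Both values of f occur among assignments with g6 = 1:
  f=0: a=0, b=0, c=0, d=0, e=1, f=0
  f=1: a=0, b=0, c=0, d=0, e=0, f=1

either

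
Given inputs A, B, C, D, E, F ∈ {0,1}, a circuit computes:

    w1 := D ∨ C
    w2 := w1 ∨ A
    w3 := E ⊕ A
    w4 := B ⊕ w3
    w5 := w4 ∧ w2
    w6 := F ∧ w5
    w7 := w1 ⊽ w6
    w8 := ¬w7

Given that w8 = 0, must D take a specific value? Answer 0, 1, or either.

0

w8 = ¬w7 must be 0, so w7 = 1.
w7 = w1 ⊽ w6 must be 1, so both w1 = 0 and w6 = 0.
w1 = D ∨ C must be 0, so both D = 0 and C = 0.
Every assignment with w8 = 0 has D = 0; there are 14 such assignment(s).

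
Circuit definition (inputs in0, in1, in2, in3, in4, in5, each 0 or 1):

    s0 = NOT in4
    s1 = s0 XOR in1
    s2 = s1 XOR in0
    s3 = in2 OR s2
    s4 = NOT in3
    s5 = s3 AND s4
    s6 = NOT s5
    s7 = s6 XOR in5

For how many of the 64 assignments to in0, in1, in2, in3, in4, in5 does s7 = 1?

s7 = s6 XOR in5 must be 1, so s6 and in5 differ.
Enumerating the 64 input combinations, 32 give s7 = 1 and 32 give s7 = 0.

32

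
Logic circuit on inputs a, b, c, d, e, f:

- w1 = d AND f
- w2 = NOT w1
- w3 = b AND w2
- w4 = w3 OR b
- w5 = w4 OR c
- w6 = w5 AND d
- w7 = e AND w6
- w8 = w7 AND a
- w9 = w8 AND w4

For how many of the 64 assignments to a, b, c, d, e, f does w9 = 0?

60

w9 = w8 AND w4 must be 0, so at least one of w8, w4 is 0.
Enumerating the 64 input combinations, 60 give w9 = 0 and 4 give w9 = 1.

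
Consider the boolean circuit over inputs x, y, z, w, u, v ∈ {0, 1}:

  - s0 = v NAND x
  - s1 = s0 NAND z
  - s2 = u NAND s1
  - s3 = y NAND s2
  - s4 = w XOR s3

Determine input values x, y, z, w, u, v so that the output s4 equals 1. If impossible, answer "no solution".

x=1, y=1, z=1, w=0, u=1, v=1

s4 = w XOR s3 must be 1, so w and s3 differ.
Check with x=1, y=1, z=1, w=0, u=1, v=1:
s0 = v NAND x = 1 NAND 1 = 0
s1 = s0 NAND z = 0 NAND 1 = 1
s2 = u NAND s1 = 1 NAND 1 = 0
s3 = y NAND s2 = 1 NAND 0 = 1
s4 = w XOR s3 = 0 XOR 1 = 1
So s4 = 1 as required.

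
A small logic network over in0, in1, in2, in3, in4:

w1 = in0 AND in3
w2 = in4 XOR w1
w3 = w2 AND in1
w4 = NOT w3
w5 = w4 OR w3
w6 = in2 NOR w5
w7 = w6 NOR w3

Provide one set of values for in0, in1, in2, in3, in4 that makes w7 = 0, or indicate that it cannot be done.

w7 = w6 NOR w3 must be 0, so at least one of w6, w3 is 1.
Check with in0=1, in1=1, in2=0, in3=0, in4=1:
w1 = in0 AND in3 = 1 AND 0 = 0
w2 = in4 XOR w1 = 1 XOR 0 = 1
w3 = w2 AND in1 = 1 AND 1 = 1
w4 = NOT w3 = NOT 1 = 0
w5 = w4 OR w3 = 0 OR 1 = 1
w6 = in2 NOR w5 = 0 NOR 1 = 0
w7 = w6 NOR w3 = 0 NOR 1 = 0
So w7 = 0 as required.

in0=1, in1=1, in2=0, in3=0, in4=1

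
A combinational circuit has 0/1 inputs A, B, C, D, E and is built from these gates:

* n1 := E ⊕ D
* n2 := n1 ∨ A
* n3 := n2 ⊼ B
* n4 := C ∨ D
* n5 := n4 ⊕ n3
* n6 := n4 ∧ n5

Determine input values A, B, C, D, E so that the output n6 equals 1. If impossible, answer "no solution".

n6 = n4 ∧ n5 must be 1, so both n4 = 1 and n5 = 1.
n4 = C ∨ D must be 1, so at least one of C, D is 1.
n5 = n4 ⊕ n3 must be 1, so n4 and n3 differ.
Check with A=0, B=1, C=1, D=0, E=1:
n1 = E ⊕ D = 1 ⊕ 0 = 1
n2 = n1 ∨ A = 1 ∨ 0 = 1
n3 = n2 ⊼ B = 1 ⊼ 1 = 0
n4 = C ∨ D = 1 ∨ 0 = 1
n5 = n4 ⊕ n3 = 1 ⊕ 0 = 1
n6 = n4 ∧ n5 = 1 ∧ 1 = 1
So n6 = 1 as required.

A=0, B=1, C=1, D=0, E=1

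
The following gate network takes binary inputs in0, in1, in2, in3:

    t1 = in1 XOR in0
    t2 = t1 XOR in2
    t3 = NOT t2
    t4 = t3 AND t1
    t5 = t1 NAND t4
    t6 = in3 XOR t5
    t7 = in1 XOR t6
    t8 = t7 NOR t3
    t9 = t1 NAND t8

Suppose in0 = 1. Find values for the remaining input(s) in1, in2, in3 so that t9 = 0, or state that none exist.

Check with in0 = 1 and in1=0, in2=0, in3=1:
t1 = in1 XOR in0 = 0 XOR 1 = 1
t2 = t1 XOR in2 = 1 XOR 0 = 1
t3 = NOT t2 = NOT 1 = 0
t4 = t3 AND t1 = 0 AND 1 = 0
t5 = t1 NAND t4 = 1 NAND 0 = 1
t6 = in3 XOR t5 = 1 XOR 1 = 0
t7 = in1 XOR t6 = 0 XOR 0 = 0
t8 = t7 NOR t3 = 0 NOR 0 = 1
t9 = t1 NAND t8 = 1 NAND 1 = 0
So t9 = 0.

in1=0, in2=0, in3=1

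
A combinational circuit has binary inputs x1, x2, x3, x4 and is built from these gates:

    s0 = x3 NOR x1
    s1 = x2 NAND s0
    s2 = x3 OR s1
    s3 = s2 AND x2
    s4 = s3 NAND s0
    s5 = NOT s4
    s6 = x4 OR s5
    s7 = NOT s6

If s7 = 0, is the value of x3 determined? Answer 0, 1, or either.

Both values of x3 occur among assignments with s7 = 0:
  x3=0: x1=0, x2=0, x3=0, x4=1
  x3=1: x1=0, x2=0, x3=1, x4=1

either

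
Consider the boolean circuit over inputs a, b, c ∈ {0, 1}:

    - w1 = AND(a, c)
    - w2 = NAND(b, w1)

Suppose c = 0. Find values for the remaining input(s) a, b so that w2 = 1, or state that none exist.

a=0, b=1

w2 = NAND(b, w1) must be 1, so at least one of b, w1 is 0.
Check with c = 0 and a=0, b=1:
w1 = AND(a, c) = AND(0, 0) = 0
w2 = NAND(b, w1) = NAND(1, 0) = 1
So w2 = 1.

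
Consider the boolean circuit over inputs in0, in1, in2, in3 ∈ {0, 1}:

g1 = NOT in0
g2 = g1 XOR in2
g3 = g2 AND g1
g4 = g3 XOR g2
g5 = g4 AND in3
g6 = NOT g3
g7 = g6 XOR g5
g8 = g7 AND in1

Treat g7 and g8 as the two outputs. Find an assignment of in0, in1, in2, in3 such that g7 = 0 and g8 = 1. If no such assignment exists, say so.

Across all 16 input combinations, none give both g7 = 0 and g8 = 1.

no solution exists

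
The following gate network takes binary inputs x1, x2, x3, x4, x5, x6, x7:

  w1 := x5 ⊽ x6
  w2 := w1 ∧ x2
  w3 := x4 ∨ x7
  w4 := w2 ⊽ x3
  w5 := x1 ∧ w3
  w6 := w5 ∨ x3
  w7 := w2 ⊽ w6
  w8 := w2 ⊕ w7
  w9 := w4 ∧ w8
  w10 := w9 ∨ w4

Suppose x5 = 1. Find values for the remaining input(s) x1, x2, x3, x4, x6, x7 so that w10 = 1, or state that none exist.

Check with x5 = 1 and x1=0, x2=1, x3=0, x4=1, x6=1, x7=1:
w1 = x5 ⊽ x6 = 1 ⊽ 1 = 0
w2 = w1 ∧ x2 = 0 ∧ 1 = 0
w3 = x4 ∨ x7 = 1 ∨ 1 = 1
w4 = w2 ⊽ x3 = 0 ⊽ 0 = 1
w5 = x1 ∧ w3 = 0 ∧ 1 = 0
w6 = w5 ∨ x3 = 0 ∨ 0 = 0
w7 = w2 ⊽ w6 = 0 ⊽ 0 = 1
w8 = w2 ⊕ w7 = 0 ⊕ 1 = 1
w9 = w4 ∧ w8 = 1 ∧ 1 = 1
w10 = w9 ∨ w4 = 1 ∨ 1 = 1
So w10 = 1.

x1=0, x2=1, x3=0, x4=1, x6=1, x7=1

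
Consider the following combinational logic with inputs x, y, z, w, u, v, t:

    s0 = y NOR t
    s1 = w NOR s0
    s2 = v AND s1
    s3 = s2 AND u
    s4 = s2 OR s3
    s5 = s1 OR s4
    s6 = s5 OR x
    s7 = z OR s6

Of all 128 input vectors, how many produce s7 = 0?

20

s7 = z OR s6 must be 0, so both z = 0 and s6 = 0.
s6 = s5 OR x must be 0, so both s5 = 0 and x = 0.
Enumerating the 128 input combinations, 20 give s7 = 0 and 108 give s7 = 1.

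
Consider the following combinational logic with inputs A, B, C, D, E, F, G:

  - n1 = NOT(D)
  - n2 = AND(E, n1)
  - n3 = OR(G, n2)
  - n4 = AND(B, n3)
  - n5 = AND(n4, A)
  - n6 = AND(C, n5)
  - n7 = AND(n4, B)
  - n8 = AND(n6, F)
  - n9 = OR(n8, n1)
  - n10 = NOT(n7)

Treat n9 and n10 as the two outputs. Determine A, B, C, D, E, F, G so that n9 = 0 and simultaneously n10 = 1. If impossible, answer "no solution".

Check with A=0 B=1 C=0 D=1 E=1 F=1 G=0:
n1 = NOT(D) = NOT 1 = 0
n2 = AND(E, n1) = AND(1, 0) = 0
n3 = OR(G, n2) = OR(0, 0) = 0
n4 = AND(B, n3) = AND(1, 0) = 0
n5 = AND(n4, A) = AND(0, 0) = 0
n6 = AND(C, n5) = AND(0, 0) = 0
n7 = AND(n4, B) = AND(0, 1) = 0
n8 = AND(n6, F) = AND(0, 1) = 0
n9 = OR(n8, n1) = OR(0, 0) = 0
n10 = NOT(n7) = NOT 0 = 1
So n9 = 0 and n10 = 1.

A=0 B=1 C=0 D=1 E=1 F=1 G=0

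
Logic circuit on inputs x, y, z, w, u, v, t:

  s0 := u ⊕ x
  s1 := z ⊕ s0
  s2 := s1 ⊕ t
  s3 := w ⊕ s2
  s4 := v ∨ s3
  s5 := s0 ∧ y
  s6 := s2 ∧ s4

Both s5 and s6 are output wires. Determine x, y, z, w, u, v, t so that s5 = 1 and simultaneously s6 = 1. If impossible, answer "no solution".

x=1 y=1 z=0 w=0 u=0 v=1 t=0

Check with x=1 y=1 z=0 w=0 u=0 v=1 t=0:
s0 = u ⊕ x = 0 ⊕ 1 = 1
s1 = z ⊕ s0 = 0 ⊕ 1 = 1
s2 = s1 ⊕ t = 1 ⊕ 0 = 1
s3 = w ⊕ s2 = 0 ⊕ 1 = 1
s4 = v ∨ s3 = 1 ∨ 1 = 1
s5 = s0 ∧ y = 1 ∧ 1 = 1
s6 = s2 ∧ s4 = 1 ∧ 1 = 1
So s5 = 1 and s6 = 1.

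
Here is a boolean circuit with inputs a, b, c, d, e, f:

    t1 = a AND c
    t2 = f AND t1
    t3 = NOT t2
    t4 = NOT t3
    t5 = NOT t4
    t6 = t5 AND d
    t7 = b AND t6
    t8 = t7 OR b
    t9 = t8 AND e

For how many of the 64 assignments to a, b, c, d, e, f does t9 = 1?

t9 = t8 AND e must be 1, so both t8 = 1 and e = 1.
t8 = t7 OR b must be 1, so at least one of t7, b is 1.
Enumerating the 64 input combinations, 16 give t9 = 1 and 48 give t9 = 0.

16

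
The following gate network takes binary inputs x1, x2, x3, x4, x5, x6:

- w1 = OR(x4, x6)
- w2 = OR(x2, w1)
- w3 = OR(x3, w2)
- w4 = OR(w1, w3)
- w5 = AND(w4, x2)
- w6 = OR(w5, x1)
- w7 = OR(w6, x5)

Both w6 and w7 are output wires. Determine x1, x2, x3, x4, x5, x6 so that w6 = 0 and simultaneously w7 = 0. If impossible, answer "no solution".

x1=0, x2=0, x3=0, x4=0, x5=0, x6=1

Check with x1=0, x2=0, x3=0, x4=0, x5=0, x6=1:
w1 = OR(x4, x6) = OR(0, 1) = 1
w2 = OR(x2, w1) = OR(0, 1) = 1
w3 = OR(x3, w2) = OR(0, 1) = 1
w4 = OR(w1, w3) = OR(1, 1) = 1
w5 = AND(w4, x2) = AND(1, 0) = 0
w6 = OR(w5, x1) = OR(0, 0) = 0
w7 = OR(w6, x5) = OR(0, 0) = 0
So w6 = 0 and w7 = 0.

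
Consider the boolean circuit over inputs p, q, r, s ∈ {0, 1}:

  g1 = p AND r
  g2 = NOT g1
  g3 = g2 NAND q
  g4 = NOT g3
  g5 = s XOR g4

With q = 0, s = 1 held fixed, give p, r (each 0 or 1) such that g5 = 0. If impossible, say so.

no solution exists

With q = 0, s = 1 fixed, none of the 4 settings of p, r give g5 = 0.
For example, with p=0, r=0:
g1 = p AND r = 0 AND 0 = 0
g2 = NOT g1 = NOT 0 = 1
g3 = g2 NAND q = 1 NAND 0 = 1
g4 = NOT g3 = NOT 1 = 0
g5 = s XOR g4 = 1 XOR 0 = 1
giving g5 = 1 ≠ 0.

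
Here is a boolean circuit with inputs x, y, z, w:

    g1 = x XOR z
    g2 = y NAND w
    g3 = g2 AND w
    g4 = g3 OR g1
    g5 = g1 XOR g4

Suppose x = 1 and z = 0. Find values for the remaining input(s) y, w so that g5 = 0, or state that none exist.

y=1 w=0

g5 = g1 XOR g4 must be 0, so g1 and g4 are equal.
Check with x = 1 and z = 0 and y=1, w=0:
g1 = x XOR z = 1 XOR 0 = 1
g2 = y NAND w = 1 NAND 0 = 1
g3 = g2 AND w = 1 AND 0 = 0
g4 = g3 OR g1 = 0 OR 1 = 1
g5 = g1 XOR g4 = 1 XOR 1 = 0
So g5 = 0.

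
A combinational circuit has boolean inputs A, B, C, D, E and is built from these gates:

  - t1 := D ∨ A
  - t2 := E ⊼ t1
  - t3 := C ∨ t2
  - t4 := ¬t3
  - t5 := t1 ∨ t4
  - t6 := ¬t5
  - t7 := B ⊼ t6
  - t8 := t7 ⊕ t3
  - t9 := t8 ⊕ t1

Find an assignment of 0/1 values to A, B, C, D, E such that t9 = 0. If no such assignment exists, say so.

t9 = t8 ⊕ t1 must be 0, so t8 and t1 are equal.
Check with A=0, B=0, C=0, D=1, E=1:
t1 = D ∨ A = 1 ∨ 0 = 1
t2 = E ⊼ t1 = 1 ⊼ 1 = 0
t3 = C ∨ t2 = 0 ∨ 0 = 0
t4 = ¬t3 = ¬0 = 1
t5 = t1 ∨ t4 = 1 ∨ 1 = 1
t6 = ¬t5 = ¬1 = 0
t7 = B ⊼ t6 = 0 ⊼ 0 = 1
t8 = t7 ⊕ t3 = 1 ⊕ 0 = 1
t9 = t8 ⊕ t1 = 1 ⊕ 1 = 0
So t9 = 0 as required.

A=0, B=0, C=0, D=1, E=1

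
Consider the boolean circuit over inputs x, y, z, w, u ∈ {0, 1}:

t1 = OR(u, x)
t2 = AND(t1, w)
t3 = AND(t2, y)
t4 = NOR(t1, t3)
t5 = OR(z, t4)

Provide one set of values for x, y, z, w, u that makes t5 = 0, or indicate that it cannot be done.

x=1, y=0, z=0, w=0, u=0

Check with x=1, y=0, z=0, w=0, u=0:
t1 = OR(u, x) = OR(0, 1) = 1
t2 = AND(t1, w) = AND(1, 0) = 0
t3 = AND(t2, y) = AND(0, 0) = 0
t4 = NOR(t1, t3) = NOR(1, 0) = 0
t5 = OR(z, t4) = OR(0, 0) = 0
So t5 = 0 as required.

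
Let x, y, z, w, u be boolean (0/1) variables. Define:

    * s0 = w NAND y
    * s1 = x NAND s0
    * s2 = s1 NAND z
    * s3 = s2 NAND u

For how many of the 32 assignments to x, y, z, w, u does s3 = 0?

s3 = s2 NAND u must be 0, so both s2 = 1 and u = 1.
Enumerating the 32 input combinations, 11 give s3 = 0 and 21 give s3 = 1.

11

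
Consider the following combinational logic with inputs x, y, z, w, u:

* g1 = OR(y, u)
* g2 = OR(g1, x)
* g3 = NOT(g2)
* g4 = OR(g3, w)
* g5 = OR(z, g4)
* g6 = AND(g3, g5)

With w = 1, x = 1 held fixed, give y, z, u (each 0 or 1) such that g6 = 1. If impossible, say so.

no solution exists

With w = 1, x = 1 fixed, none of the 8 settings of y, z, u give g6 = 1.
For example, with y=0, z=0, u=0:
g1 = OR(y, u) = OR(0, 0) = 0
g2 = OR(g1, x) = OR(0, 1) = 1
g3 = NOT(g2) = NOT 1 = 0
g4 = OR(g3, w) = OR(0, 1) = 1
g5 = OR(z, g4) = OR(0, 1) = 1
g6 = AND(g3, g5) = AND(0, 1) = 0
giving g6 = 0 ≠ 1.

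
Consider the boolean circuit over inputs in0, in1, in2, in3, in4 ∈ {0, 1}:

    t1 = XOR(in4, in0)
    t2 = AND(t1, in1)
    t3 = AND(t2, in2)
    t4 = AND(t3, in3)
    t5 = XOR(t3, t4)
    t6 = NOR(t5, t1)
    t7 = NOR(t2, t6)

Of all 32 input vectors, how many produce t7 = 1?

8

t7 = NOR(t2, t6) must be 1, so both t2 = 0 and t6 = 0.
t2 = AND(t1, in1) must be 0, so at least one of t1, in1 is 0.
Enumerating the 32 input combinations, 8 give t7 = 1 and 24 give t7 = 0.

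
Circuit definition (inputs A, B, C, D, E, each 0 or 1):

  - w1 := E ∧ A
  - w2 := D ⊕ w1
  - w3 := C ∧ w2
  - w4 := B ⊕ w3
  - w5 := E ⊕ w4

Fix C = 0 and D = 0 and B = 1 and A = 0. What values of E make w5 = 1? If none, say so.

E=0

w5 = E ⊕ w4 must be 1, so E and w4 differ.
Check with C = 0 and D = 0 and B = 1 and A = 0 and E=0:
w1 = E ∧ A = 0 ∧ 0 = 0
w2 = D ⊕ w1 = 0 ⊕ 0 = 0
w3 = C ∧ w2 = 0 ∧ 0 = 0
w4 = B ⊕ w3 = 1 ⊕ 0 = 1
w5 = E ⊕ w4 = 0 ⊕ 1 = 1
So w5 = 1.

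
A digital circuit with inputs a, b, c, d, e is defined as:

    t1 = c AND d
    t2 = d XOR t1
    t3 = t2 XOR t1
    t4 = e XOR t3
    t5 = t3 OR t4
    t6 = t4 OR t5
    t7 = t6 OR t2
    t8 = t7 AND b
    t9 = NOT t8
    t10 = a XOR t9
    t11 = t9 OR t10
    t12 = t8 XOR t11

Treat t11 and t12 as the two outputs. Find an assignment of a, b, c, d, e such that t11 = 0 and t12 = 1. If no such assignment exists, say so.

a=0, b=1, c=1, d=0, e=1

Check with a=0, b=1, c=1, d=0, e=1:
t1 = c AND d = 1 AND 0 = 0
t2 = d XOR t1 = 0 XOR 0 = 0
t3 = t2 XOR t1 = 0 XOR 0 = 0
t4 = e XOR t3 = 1 XOR 0 = 1
t5 = t3 OR t4 = 0 OR 1 = 1
t6 = t4 OR t5 = 1 OR 1 = 1
t7 = t6 OR t2 = 1 OR 0 = 1
t8 = t7 AND b = 1 AND 1 = 1
t9 = NOT t8 = NOT 1 = 0
t10 = a XOR t9 = 0 XOR 0 = 0
t11 = t9 OR t10 = 0 OR 0 = 0
t12 = t8 XOR t11 = 1 XOR 0 = 1
So t11 = 0 and t12 = 1.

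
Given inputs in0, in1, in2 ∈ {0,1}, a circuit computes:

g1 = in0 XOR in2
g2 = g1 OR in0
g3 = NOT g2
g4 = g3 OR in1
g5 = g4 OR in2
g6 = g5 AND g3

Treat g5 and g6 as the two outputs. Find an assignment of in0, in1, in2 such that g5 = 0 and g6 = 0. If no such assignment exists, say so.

in0=1, in1=0, in2=0

Check with in0=1, in1=0, in2=0:
g1 = in0 XOR in2 = 1 XOR 0 = 1
g2 = g1 OR in0 = 1 OR 1 = 1
g3 = NOT g2 = NOT 1 = 0
g4 = g3 OR in1 = 0 OR 0 = 0
g5 = g4 OR in2 = 0 OR 0 = 0
g6 = g5 AND g3 = 0 AND 0 = 0
So g5 = 0 and g6 = 0.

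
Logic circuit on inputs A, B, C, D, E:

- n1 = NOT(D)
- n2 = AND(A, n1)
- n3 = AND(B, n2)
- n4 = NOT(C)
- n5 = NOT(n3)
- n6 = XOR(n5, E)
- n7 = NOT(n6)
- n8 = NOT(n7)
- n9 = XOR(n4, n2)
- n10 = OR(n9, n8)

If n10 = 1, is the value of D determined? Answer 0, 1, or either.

either

Both values of D occur among assignments with n10 = 1:
  D=0: A=0, B=0, C=0, D=0, E=0
  D=1: A=0, B=0, C=0, D=1, E=0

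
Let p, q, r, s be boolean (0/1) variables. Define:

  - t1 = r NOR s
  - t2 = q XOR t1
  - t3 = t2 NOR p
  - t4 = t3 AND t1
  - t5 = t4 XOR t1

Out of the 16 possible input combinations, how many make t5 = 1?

3

t5 = t4 XOR t1 must be 1, so t4 and t1 differ.
Satisfying assignments:
  p=0, q=0, r=0, s=0
  p=1, q=0, r=0, s=0
  p=1, q=1, r=0, s=0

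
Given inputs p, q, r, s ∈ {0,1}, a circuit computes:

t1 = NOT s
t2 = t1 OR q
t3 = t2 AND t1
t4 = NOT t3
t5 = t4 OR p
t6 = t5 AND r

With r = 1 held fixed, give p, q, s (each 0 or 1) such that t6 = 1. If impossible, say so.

p=0 q=1 s=1

Check with r = 1 and p=0, q=1, s=1:
t1 = NOT s = NOT 1 = 0
t2 = t1 OR q = 0 OR 1 = 1
t3 = t2 AND t1 = 1 AND 0 = 0
t4 = NOT t3 = NOT 0 = 1
t5 = t4 OR p = 1 OR 0 = 1
t6 = t5 AND r = 1 AND 1 = 1
So t6 = 1.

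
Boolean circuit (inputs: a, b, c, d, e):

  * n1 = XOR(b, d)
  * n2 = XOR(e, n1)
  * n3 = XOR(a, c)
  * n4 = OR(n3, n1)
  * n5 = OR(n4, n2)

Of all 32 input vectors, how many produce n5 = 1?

28

n5 = OR(n4, n2) must be 1, so at least one of n4, n2 is 1.
Enumerating the 32 input combinations, 28 give n5 = 1 and 4 give n5 = 0.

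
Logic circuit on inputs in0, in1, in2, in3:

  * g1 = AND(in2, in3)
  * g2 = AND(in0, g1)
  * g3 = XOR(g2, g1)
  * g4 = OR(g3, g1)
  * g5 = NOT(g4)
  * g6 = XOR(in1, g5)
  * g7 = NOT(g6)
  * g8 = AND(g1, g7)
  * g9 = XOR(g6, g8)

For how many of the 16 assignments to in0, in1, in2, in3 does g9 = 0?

6

g9 = XOR(g6, g8) must be 0, so g6 and g8 are equal.
Satisfying assignments:
  in0=0, in1=1, in2=0, in3=0
  in0=0, in1=1, in2=0, in3=1
  in0=0, in1=1, in2=1, in3=0
  in0=1, in1=1, in2=0, in3=0
  in0=1, in1=1, in2=0, in3=1
  in0=1, in1=1, in2=1, in3=0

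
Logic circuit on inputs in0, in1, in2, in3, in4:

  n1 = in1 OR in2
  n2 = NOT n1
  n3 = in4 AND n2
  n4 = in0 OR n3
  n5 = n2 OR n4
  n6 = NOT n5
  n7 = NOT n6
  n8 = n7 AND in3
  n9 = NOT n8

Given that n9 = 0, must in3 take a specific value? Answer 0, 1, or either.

1

n9 = NOT n8 must be 0, so n8 = 1.
Every assignment with n9 = 0 has in3 = 1; there are 10 such assignment(s).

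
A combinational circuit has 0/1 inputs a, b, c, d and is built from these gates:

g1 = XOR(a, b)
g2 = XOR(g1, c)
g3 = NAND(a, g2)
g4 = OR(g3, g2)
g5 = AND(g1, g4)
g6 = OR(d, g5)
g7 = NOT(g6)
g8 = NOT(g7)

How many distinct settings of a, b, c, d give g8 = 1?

12

g8 = NOT(g7) must be 1, so g7 = 0.
Enumerating the 16 input combinations, 12 give g8 = 1 and 4 give g8 = 0.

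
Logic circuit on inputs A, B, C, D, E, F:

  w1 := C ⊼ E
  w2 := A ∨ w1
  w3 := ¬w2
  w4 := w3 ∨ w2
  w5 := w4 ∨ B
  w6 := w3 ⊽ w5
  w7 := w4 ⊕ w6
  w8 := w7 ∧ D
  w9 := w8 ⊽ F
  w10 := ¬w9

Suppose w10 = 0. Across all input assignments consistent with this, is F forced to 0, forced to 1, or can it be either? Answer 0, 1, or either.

w10 = ¬w9 must be 0, so w9 = 1.
w9 = w8 ⊽ F must be 1, so both w8 = 0 and F = 0.
w8 = w7 ∧ D must be 0, so at least one of w7, D is 0.
Every assignment with w10 = 0 has F = 0; there are 16 such assignment(s).

0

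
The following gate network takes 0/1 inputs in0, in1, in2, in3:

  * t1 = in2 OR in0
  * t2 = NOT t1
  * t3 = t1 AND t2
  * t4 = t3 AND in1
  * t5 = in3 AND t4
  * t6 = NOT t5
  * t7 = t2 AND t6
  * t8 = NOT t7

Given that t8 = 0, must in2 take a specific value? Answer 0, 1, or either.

t8 = NOT t7 must be 0, so t7 = 1.
t7 = t2 AND t6 must be 1, so both t2 = 1 and t6 = 1.
t2 = NOT t1 must be 1, so t1 = 0.
Every assignment with t8 = 0 has in2 = 0; there are 4 such assignment(s).
  in0=0, in1=0, in2=0, in3=0
  in0=0, in1=0, in2=0, in3=1
  in0=0, in1=1, in2=0, in3=0
  in0=0, in1=1, in2=0, in3=1

0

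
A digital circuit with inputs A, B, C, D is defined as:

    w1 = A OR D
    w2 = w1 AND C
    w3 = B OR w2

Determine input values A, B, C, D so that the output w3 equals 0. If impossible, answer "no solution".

w3 = B OR w2 must be 0, so both B = 0 and w2 = 0.
w2 = w1 AND C must be 0, so at least one of w1, C is 0.
Check with A=0, B=0, C=0, D=1:
w1 = A OR D = 0 OR 1 = 1
w2 = w1 AND C = 1 AND 0 = 0
w3 = B OR w2 = 0 OR 0 = 0
So w3 = 0 as required.

A=0, B=0, C=0, D=1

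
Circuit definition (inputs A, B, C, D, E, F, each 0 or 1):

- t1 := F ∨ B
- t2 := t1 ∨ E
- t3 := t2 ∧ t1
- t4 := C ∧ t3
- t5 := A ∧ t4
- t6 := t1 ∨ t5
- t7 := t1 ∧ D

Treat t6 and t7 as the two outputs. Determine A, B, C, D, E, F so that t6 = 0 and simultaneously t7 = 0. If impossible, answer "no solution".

A=1, B=0, C=1, D=1, E=1, F=0

Check with A=1, B=0, C=1, D=1, E=1, F=0:
t1 = F ∨ B = 0 ∨ 0 = 0
t2 = t1 ∨ E = 0 ∨ 1 = 1
t3 = t2 ∧ t1 = 1 ∧ 0 = 0
t4 = C ∧ t3 = 1 ∧ 0 = 0
t5 = A ∧ t4 = 1 ∧ 0 = 0
t6 = t1 ∨ t5 = 0 ∨ 0 = 0
t7 = t1 ∧ D = 0 ∧ 1 = 0
So t6 = 0 and t7 = 0.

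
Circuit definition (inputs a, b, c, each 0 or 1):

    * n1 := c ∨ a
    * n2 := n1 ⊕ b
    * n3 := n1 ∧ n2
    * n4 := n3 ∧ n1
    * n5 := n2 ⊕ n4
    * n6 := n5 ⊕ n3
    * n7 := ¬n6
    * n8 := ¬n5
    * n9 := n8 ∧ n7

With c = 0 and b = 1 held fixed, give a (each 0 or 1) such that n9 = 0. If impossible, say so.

a=0

n9 = n8 ∧ n7 must be 0, so at least one of n8, n7 is 0.
Check with c = 0 and b = 1 and a=0:
n1 = c ∨ a = 0 ∨ 0 = 0
n2 = n1 ⊕ b = 0 ⊕ 1 = 1
n3 = n1 ∧ n2 = 0 ∧ 1 = 0
n4 = n3 ∧ n1 = 0 ∧ 0 = 0
n5 = n2 ⊕ n4 = 1 ⊕ 0 = 1
n6 = n5 ⊕ n3 = 1 ⊕ 0 = 1
n7 = ¬n6 = ¬1 = 0
n8 = ¬n5 = ¬1 = 0
n9 = n8 ∧ n7 = 0 ∧ 0 = 0
So n9 = 0.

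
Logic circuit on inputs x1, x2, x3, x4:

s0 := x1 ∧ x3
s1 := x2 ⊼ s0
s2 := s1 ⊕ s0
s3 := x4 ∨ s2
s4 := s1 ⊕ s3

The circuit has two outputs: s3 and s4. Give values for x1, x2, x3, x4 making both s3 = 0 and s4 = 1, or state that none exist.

Check with x1=1 x2=0 x3=1 x4=0:
s0 = x1 ∧ x3 = 1 ∧ 1 = 1
s1 = x2 ⊼ s0 = 0 ⊼ 1 = 1
s2 = s1 ⊕ s0 = 1 ⊕ 1 = 0
s3 = x4 ∨ s2 = 0 ∨ 0 = 0
s4 = s1 ⊕ s3 = 1 ⊕ 0 = 1
So s3 = 0 and s4 = 1.

x1=1 x2=0 x3=1 x4=0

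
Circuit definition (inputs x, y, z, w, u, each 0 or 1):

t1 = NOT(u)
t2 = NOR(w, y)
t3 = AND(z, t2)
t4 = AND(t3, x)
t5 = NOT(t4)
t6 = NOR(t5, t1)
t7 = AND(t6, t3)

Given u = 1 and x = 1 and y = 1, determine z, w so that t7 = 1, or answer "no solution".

no solution exists

With u = 1 and x = 1 and y = 1 fixed, none of the 4 settings of z, w give t7 = 1.
For example, with z=0, w=1:
t1 = NOT(u) = NOT 1 = 0
t2 = NOR(w, y) = NOR(1, 1) = 0
t3 = AND(z, t2) = AND(0, 0) = 0
t4 = AND(t3, x) = AND(0, 1) = 0
t5 = NOT(t4) = NOT 0 = 1
t6 = NOR(t5, t1) = NOR(1, 0) = 0
t7 = AND(t6, t3) = AND(0, 0) = 0
giving t7 = 0 ≠ 1.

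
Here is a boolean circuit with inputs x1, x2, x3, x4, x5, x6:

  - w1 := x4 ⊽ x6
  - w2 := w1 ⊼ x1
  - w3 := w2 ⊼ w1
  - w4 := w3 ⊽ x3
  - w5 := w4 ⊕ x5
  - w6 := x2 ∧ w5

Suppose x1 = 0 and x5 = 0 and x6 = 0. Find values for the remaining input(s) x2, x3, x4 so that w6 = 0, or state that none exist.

Check with x1 = 0 and x5 = 0 and x6 = 0 and x2=1, x3=1, x4=1:
w1 = x4 ⊽ x6 = 1 ⊽ 0 = 0
w2 = w1 ⊼ x1 = 0 ⊼ 0 = 1
w3 = w2 ⊼ w1 = 1 ⊼ 0 = 1
w4 = w3 ⊽ x3 = 1 ⊽ 1 = 0
w5 = w4 ⊕ x5 = 0 ⊕ 0 = 0
w6 = x2 ∧ w5 = 1 ∧ 0 = 0
So w6 = 0.

x2=1 x3=1 x4=1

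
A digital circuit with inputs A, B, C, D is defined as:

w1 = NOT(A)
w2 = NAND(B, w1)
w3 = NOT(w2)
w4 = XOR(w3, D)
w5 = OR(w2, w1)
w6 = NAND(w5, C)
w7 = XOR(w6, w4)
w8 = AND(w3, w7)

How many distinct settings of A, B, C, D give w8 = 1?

w8 = AND(w3, w7) must be 1, so both w3 = 1 and w7 = 1.
w3 = NOT(w2) must be 1, so w2 = 0.
w7 = XOR(w6, w4) must be 1, so w6 and w4 differ.
Enumerating the 16 input combinations, 2 give w8 = 1 and 14 give w8 = 0.

2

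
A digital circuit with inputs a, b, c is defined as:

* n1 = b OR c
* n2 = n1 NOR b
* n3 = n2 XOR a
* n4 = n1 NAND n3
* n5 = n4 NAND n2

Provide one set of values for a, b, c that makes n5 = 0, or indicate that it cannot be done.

Check with a=1, b=0, c=0:
n1 = b OR c = 0 OR 0 = 0
n2 = n1 NOR b = 0 NOR 0 = 1
n3 = n2 XOR a = 1 XOR 1 = 0
n4 = n1 NAND n3 = 0 NAND 0 = 1
n5 = n4 NAND n2 = 1 NAND 1 = 0
So n5 = 0 as required.

a=1, b=0, c=0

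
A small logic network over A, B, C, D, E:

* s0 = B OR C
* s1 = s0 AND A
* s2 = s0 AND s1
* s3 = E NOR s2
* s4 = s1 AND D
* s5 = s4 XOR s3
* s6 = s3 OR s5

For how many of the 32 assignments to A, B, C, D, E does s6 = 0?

16

s6 = s3 OR s5 must be 0, so both s3 = 0 and s5 = 0.
s3 = E NOR s2 must be 0, so at least one of E, s2 is 1.
s5 = s4 XOR s3 must be 0, so s4 and s3 are equal.
Enumerating the 32 input combinations, 16 give s6 = 0 and 16 give s6 = 1.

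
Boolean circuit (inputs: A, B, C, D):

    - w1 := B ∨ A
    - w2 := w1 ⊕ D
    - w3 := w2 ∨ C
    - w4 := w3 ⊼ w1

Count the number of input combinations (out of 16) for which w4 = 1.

7

w4 = w3 ⊼ w1 must be 1, so at least one of w3, w1 is 0.
Enumerating the 16 input combinations, 7 give w4 = 1 and 9 give w4 = 0.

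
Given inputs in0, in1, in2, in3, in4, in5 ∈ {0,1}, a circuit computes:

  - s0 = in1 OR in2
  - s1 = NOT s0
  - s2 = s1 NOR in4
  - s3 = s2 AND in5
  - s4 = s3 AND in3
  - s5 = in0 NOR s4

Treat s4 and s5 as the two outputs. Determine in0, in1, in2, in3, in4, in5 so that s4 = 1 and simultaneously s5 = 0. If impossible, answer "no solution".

Check with in0=0, in1=0, in2=1, in3=1, in4=0, in5=1:
s0 = in1 OR in2 = 0 OR 1 = 1
s1 = NOT s0 = NOT 1 = 0
s2 = s1 NOR in4 = 0 NOR 0 = 1
s3 = s2 AND in5 = 1 AND 1 = 1
s4 = s3 AND in3 = 1 AND 1 = 1
s5 = in0 NOR s4 = 0 NOR 1 = 0
So s4 = 1 and s5 = 0.

in0=0, in1=0, in2=1, in3=1, in4=0, in5=1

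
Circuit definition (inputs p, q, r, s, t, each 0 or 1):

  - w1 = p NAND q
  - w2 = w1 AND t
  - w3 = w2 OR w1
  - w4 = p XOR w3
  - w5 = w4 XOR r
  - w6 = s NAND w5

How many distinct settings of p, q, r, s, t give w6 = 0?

w6 = s NAND w5 must be 0, so both s = 1 and w5 = 1.
w5 = w4 XOR r must be 1, so w4 and r differ.
Enumerating the 32 input combinations, 8 give w6 = 0 and 24 give w6 = 1.

8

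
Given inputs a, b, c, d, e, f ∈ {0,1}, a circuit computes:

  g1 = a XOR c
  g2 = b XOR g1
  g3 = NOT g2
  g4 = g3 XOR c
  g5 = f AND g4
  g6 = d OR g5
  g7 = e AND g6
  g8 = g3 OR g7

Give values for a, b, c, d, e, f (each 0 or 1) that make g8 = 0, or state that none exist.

a=0, b=0, c=1, d=1, e=0, f=1

Check with a=0, b=0, c=1, d=1, e=0, f=1:
g1 = a XOR c = 0 XOR 1 = 1
g2 = b XOR g1 = 0 XOR 1 = 1
g3 = NOT g2 = NOT 1 = 0
g4 = g3 XOR c = 0 XOR 1 = 1
g5 = f AND g4 = 1 AND 1 = 1
g6 = d OR g5 = 1 OR 1 = 1
g7 = e AND g6 = 0 AND 1 = 0
g8 = g3 OR g7 = 0 OR 0 = 0
So g8 = 0 as required.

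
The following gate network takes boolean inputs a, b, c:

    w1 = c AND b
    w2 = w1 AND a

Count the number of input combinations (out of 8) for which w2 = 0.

w2 = w1 AND a must be 0, so at least one of w1, a is 0.
Enumerating the 8 input combinations, 7 give w2 = 0 and 1 give w2 = 1.

7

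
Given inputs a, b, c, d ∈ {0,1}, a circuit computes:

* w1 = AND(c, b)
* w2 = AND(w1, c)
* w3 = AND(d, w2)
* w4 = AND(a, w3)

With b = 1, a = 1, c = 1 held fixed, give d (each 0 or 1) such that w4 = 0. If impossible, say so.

d=0

Check with b = 1, a = 1, c = 1 and d=0:
w1 = AND(c, b) = AND(1, 1) = 1
w2 = AND(w1, c) = AND(1, 1) = 1
w3 = AND(d, w2) = AND(0, 1) = 0
w4 = AND(a, w3) = AND(1, 0) = 0
So w4 = 0.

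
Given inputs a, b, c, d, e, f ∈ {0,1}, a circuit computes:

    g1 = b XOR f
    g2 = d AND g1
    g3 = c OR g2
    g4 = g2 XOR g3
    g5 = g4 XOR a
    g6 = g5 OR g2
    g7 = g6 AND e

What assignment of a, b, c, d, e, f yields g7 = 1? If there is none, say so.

a=0, b=1, c=1, d=1, e=1, f=1

g7 = g6 AND e must be 1, so both g6 = 1 and e = 1.
g6 = g5 OR g2 must be 1, so at least one of g5, g2 is 1.
Check with a=0, b=1, c=1, d=1, e=1, f=1:
g1 = b XOR f = 1 XOR 1 = 0
g2 = d AND g1 = 1 AND 0 = 0
g3 = c OR g2 = 1 OR 0 = 1
g4 = g2 XOR g3 = 0 XOR 1 = 1
g5 = g4 XOR a = 1 XOR 0 = 1
g6 = g5 OR g2 = 1 OR 0 = 1
g7 = g6 AND e = 1 AND 1 = 1
So g7 = 1 as required.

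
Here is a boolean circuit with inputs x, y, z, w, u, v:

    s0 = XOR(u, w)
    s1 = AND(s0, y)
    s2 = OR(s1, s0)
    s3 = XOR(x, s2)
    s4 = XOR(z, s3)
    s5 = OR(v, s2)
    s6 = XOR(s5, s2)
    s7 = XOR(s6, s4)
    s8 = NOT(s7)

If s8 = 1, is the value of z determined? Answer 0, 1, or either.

either

Both values of z occur among assignments with s8 = 1:
  z=0: x=0, y=0, z=0, w=0, u=0, v=0
  z=1: x=0, y=0, z=1, w=0, u=0, v=1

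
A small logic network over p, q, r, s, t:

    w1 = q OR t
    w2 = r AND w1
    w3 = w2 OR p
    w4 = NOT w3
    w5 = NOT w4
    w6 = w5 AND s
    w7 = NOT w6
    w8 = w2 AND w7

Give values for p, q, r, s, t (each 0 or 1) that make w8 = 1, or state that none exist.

Check with p=1 q=1 r=1 s=0 t=0:
w1 = q OR t = 1 OR 0 = 1
w2 = r AND w1 = 1 AND 1 = 1
w3 = w2 OR p = 1 OR 1 = 1
w4 = NOT w3 = NOT 1 = 0
w5 = NOT w4 = NOT 0 = 1
w6 = w5 AND s = 1 AND 0 = 0
w7 = NOT w6 = NOT 0 = 1
w8 = w2 AND w7 = 1 AND 1 = 1
So w8 = 1 as required.

p=1 q=1 r=1 s=0 t=0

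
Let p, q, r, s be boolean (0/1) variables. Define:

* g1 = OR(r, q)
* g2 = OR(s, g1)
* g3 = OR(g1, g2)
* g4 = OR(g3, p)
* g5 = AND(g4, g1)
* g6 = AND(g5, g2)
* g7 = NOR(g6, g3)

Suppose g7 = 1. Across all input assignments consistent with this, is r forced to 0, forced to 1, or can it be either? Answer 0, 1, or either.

0

g7 = NOR(g6, g3) must be 1, so both g6 = 0 and g3 = 0.
g6 = AND(g5, g2) must be 0, so at least one of g5, g2 is 0.
Every assignment with g7 = 1 has r = 0; there are 2 such assignment(s).
  p=0, q=0, r=0, s=0
  p=1, q=0, r=0, s=0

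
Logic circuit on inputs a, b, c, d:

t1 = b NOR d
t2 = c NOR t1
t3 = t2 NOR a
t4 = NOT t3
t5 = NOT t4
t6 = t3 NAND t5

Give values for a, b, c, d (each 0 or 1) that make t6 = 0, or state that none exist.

t6 = t3 NAND t5 must be 0, so both t3 = 1 and t5 = 1.
Check with a=0 b=1 c=1 d=0:
t1 = b NOR d = 1 NOR 0 = 0
t2 = c NOR t1 = 1 NOR 0 = 0
t3 = t2 NOR a = 0 NOR 0 = 1
t4 = NOT t3 = NOT 1 = 0
t5 = NOT t4 = NOT 0 = 1
t6 = t3 NAND t5 = 1 NAND 1 = 0
So t6 = 0 as required.

a=0 b=1 c=1 d=0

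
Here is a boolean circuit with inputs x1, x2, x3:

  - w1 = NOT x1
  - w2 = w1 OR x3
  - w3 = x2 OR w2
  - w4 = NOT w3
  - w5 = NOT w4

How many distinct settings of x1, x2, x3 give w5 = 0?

1

w5 = NOT w4 must be 0, so w4 = 1.
w4 = NOT w3 must be 1, so w3 = 0.
w3 = x2 OR w2 must be 0, so both x2 = 0 and w2 = 0.
Satisfying assignments:
  x1=1, x2=0, x3=0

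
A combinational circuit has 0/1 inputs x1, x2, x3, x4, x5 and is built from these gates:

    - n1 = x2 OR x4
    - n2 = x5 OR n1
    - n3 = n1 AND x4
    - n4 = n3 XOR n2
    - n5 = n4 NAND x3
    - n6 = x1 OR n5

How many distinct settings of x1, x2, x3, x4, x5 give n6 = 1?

n6 = x1 OR n5 must be 1, so at least one of x1, n5 is 1.
Enumerating the 32 input combinations, 29 give n6 = 1 and 3 give n6 = 0.

29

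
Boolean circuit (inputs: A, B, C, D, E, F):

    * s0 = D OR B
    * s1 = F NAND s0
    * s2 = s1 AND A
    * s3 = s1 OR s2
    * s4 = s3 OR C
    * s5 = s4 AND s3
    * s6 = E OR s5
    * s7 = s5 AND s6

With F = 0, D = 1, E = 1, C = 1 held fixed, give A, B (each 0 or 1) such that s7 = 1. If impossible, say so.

Check with F = 0, D = 1, E = 1, C = 1 and A=1, B=0:
s0 = D OR B = 1 OR 0 = 1
s1 = F NAND s0 = 0 NAND 1 = 1
s2 = s1 AND A = 1 AND 1 = 1
s3 = s1 OR s2 = 1 OR 1 = 1
s4 = s3 OR C = 1 OR 1 = 1
s5 = s4 AND s3 = 1 AND 1 = 1
s6 = E OR s5 = 1 OR 1 = 1
s7 = s5 AND s6 = 1 AND 1 = 1
So s7 = 1.

A=1, B=0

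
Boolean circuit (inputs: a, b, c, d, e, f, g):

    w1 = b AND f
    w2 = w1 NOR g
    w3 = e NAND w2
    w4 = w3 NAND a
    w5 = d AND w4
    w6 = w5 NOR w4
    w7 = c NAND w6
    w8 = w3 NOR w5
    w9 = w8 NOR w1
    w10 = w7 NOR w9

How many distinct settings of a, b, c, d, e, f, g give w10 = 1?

8

w10 = w7 NOR w9 must be 1, so both w7 = 0 and w9 = 0.
Enumerating the 128 input combinations, 8 give w10 = 1 and 120 give w10 = 0.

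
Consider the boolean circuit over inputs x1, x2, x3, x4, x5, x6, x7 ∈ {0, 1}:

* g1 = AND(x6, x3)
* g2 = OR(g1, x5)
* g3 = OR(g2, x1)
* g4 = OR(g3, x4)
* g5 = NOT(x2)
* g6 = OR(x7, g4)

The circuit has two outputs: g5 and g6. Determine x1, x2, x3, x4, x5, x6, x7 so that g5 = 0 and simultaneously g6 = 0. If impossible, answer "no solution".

x1=0, x2=1, x3=0, x4=0, x5=0, x6=1, x7=0

Check with x1=0, x2=1, x3=0, x4=0, x5=0, x6=1, x7=0:
g1 = AND(x6, x3) = AND(1, 0) = 0
g2 = OR(g1, x5) = OR(0, 0) = 0
g3 = OR(g2, x1) = OR(0, 0) = 0
g4 = OR(g3, x4) = OR(0, 0) = 0
g5 = NOT(x2) = NOT 1 = 0
g6 = OR(x7, g4) = OR(0, 0) = 0
So g5 = 0 and g6 = 0.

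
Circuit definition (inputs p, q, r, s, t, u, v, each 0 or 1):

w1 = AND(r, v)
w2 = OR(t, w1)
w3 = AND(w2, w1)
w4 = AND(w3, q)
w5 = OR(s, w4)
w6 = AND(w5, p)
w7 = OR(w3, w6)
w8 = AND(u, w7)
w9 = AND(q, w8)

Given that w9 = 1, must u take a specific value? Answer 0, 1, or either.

w9 = AND(q, w8) must be 1, so both q = 1 and w8 = 1.
Every assignment with w9 = 1 has u = 1; there are 14 such assignment(s).

1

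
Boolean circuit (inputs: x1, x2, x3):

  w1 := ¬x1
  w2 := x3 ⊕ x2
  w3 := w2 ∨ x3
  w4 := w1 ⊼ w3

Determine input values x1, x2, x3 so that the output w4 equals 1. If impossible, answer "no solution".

x1=1, x2=1, x3=0

w4 = w1 ⊼ w3 must be 1, so at least one of w1, w3 is 0.
Check with x1=1, x2=1, x3=0:
w1 = ¬x1 = ¬1 = 0
w2 = x3 ⊕ x2 = 0 ⊕ 1 = 1
w3 = w2 ∨ x3 = 1 ∨ 0 = 1
w4 = w1 ⊼ w3 = 0 ⊼ 1 = 1
So w4 = 1 as required.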